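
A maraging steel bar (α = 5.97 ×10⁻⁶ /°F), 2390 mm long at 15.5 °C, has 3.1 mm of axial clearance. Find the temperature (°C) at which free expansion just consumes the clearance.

α = 5.97×10⁻⁶/°F × 9/5 = 10.7×10⁻⁶/K.
α·L₀·ΔT = 3.1 mm ⇒ ΔT = 3.1 / (10.7×10⁻⁶ × 2390.0) = 120.7 K.
T = 15.5 + 120.7 = 136.2 °C.

136 °C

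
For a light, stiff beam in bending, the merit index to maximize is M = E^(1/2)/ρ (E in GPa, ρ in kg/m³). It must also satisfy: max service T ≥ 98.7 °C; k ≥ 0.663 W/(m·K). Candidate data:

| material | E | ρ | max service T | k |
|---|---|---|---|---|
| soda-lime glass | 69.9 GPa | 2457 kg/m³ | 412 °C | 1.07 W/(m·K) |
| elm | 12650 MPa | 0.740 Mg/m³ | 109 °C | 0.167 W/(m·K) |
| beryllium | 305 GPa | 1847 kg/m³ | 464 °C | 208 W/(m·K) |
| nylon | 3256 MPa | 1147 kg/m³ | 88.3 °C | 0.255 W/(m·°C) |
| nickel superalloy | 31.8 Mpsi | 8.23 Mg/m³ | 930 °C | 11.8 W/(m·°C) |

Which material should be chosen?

Screen on constraints: max service T ≥ 98.7 °C; k ≥ 0.663 W/(m·K). Survivors: soda-lime glass, beryllium, nickel superalloy.
Normalizing units and computing the index:
  soda-lime glass: E = 69.90 GPa, ρ = 2457 kg/m³
  beryllium: E = 305.0 GPa, ρ = 1847 kg/m³
  nickel superalloy: E = 219.3 GPa, ρ = 8230 kg/m³
  beryllium: M = 9.46×10⁻³
  soda-lime glass: M = 3.40×10⁻³
  nickel superalloy: M = 1.80×10⁻³
Beryllium ranks first.

beryllium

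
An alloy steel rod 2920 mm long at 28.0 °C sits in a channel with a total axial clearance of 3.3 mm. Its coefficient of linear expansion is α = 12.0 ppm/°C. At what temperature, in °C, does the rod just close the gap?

122 °C

α·L₀·ΔT = 3.3 mm ⇒ ΔT = 3.3 / (12.0×10⁻⁶ × 2920.0) = 94.18 K.
T = 28.0 + 94.18 = 122.2 °C.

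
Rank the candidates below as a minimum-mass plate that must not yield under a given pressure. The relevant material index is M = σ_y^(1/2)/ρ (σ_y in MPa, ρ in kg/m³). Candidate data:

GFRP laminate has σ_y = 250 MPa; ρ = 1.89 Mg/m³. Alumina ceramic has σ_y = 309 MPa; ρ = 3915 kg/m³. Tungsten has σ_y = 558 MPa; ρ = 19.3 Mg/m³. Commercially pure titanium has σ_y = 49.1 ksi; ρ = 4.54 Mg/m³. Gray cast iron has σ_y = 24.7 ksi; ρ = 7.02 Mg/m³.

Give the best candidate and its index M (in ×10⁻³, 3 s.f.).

After converting to SI:
  GFRP laminate: σ_y = 250.0 MPa, ρ = 1890 kg/m³
  alumina ceramic: σ_y = 309.0 MPa, ρ = 3915 kg/m³
  tungsten: σ_y = 558.0 MPa, ρ = 19300 kg/m³
  commercially pure titanium: σ_y = 338.5 MPa, ρ = 4540 kg/m³
  gray cast iron: σ_y = 170.3 MPa, ρ = 7020 kg/m³
  GFRP laminate: M = 8.37×10⁻³
  alumina ceramic: M = 4.49×10⁻³
  commercially pure titanium: M = 4.05×10⁻³
  gray cast iron: M = 1.86×10⁻³
  tungsten: M = 1.22×10⁻³
Highest index: GFRP laminate.

GFRP laminate, M = 8.37×10⁻³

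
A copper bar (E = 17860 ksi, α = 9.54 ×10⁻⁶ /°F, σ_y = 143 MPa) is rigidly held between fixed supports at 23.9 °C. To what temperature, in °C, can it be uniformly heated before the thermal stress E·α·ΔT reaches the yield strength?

E = 17860 ksi = 123.1 GPa.
α = 9.54×10⁻⁶/°F × 9/5 = 17.2×10⁻⁶/K.
E·α·ΔT = 143.0 MPa ⇒ ΔT = 143.0 / (123.1×10³ × 17.2×10⁻⁶) = 67.63 K.
T = 23.9 + 67.63 = 91.53 °C.

91.5 °C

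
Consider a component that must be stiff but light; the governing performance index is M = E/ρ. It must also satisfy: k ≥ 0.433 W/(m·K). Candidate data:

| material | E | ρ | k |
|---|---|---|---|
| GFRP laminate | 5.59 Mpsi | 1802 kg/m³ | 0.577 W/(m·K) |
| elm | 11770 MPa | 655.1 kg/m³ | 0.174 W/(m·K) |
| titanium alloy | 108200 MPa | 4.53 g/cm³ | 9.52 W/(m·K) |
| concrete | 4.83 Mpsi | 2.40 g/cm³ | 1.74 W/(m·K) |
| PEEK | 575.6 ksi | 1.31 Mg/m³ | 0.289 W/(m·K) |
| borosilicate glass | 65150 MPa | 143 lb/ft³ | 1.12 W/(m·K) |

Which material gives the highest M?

Screen on constraints: k ≥ 0.433 W/(m·K). Survivors: GFRP laminate, titanium alloy, concrete, borosilicate glass.
In SI units:
  GFRP laminate: E = 38.54 GPa, ρ = 1802 kg/m³
  titanium alloy: E = 108.2 GPa, ρ = 4530 kg/m³
  concrete: E = 33.30 GPa, ρ = 2400 kg/m³
  borosilicate glass: E = 65.15 GPa, ρ = 2291 kg/m³
  borosilicate glass: M = 28.4 MN·m/kg
  titanium alloy: M = 23.9 MN·m/kg
  GFRP laminate: M = 21.4 MN·m/kg
  concrete: M = 13.9 MN·m/kg
Highest index: borosilicate glass.

borosilicate glass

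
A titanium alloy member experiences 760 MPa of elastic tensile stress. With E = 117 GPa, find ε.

ε = σ/E = 760 / 117000 = 6.50×10⁻³.

6.50×10⁻³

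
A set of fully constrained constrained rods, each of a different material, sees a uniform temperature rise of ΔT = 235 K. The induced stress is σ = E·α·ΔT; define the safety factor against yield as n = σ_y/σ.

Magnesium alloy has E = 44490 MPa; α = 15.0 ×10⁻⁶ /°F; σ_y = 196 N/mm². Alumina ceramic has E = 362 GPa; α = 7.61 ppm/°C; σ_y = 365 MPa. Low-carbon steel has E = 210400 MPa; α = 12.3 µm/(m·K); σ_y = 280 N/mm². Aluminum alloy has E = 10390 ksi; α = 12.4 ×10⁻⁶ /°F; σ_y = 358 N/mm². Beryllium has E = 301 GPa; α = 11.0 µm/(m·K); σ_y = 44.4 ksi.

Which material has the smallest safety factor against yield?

Per material, after unit conversion:
  magnesium alloy: E = 44.49, α = 27.0, σ_y = 196.0 → σ = 282 MPa, n = 0.694
  alumina ceramic: E = 362.0, α = 7.61, σ_y = 365.0 → σ = 647 MPa, n = 0.564
  low-carbon steel: E = 210.4, α = 12.3, σ_y = 280.0 → σ = 608 MPa, n = 0.460
  aluminum alloy: E = 71.64, α = 22.3, σ_y = 358.0 → σ = 376 MPa, n = 0.953
  beryllium: E = 301.0, α = 11.0, σ_y = 306.1 → σ = 778 MPa, n = 0.393
Smallest n: beryllium with n = 0.393.

beryllium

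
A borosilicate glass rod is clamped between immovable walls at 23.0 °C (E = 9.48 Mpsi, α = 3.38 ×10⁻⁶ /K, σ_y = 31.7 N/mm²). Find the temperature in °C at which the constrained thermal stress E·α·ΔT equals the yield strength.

166 °C

E = 9.48 Mpsi = 65.36 GPa.
σ_y = 31.7 N/mm² = 31.70 MPa.
E·α·ΔT = 31.70 MPa ⇒ ΔT = 31.70 / (65.36×10³ × 3.38×10⁻⁶) = 143.5 K.
T = 23.0 + 143.5 = 166.5 °C.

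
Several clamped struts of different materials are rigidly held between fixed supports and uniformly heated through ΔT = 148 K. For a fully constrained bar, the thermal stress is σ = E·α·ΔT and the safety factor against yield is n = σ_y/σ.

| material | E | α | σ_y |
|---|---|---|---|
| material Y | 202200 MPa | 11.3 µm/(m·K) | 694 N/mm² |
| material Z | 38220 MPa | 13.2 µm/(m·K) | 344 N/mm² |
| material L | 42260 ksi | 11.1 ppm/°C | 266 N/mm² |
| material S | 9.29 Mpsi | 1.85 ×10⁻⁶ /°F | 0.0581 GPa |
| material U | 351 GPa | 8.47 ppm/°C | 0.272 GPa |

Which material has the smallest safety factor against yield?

material L

In consistent units (E in GPa, α in ×10⁻⁶/K, σ_y in MPa):
  material Y: E = 202.2, α = 11.3, σ_y = 694.0 → σ = 338 MPa, n = 2.05
  material Z: E = 38.22, α = 13.2, σ_y = 344.0 → σ = 74.7 MPa, n = 4.61
  material L: E = 291.4, α = 11.1, σ_y = 266.0 → σ = 479 MPa, n = 0.556
  material S: E = 64.05, α = 3.33, σ_y = 58.10 → σ = 31.6 MPa, n = 1.84
  material U: E = 351.0, α = 8.47, σ_y = 272.0 → σ = 440 MPa, n = 0.618
Material L has the lowest safety factor, n = 0.556.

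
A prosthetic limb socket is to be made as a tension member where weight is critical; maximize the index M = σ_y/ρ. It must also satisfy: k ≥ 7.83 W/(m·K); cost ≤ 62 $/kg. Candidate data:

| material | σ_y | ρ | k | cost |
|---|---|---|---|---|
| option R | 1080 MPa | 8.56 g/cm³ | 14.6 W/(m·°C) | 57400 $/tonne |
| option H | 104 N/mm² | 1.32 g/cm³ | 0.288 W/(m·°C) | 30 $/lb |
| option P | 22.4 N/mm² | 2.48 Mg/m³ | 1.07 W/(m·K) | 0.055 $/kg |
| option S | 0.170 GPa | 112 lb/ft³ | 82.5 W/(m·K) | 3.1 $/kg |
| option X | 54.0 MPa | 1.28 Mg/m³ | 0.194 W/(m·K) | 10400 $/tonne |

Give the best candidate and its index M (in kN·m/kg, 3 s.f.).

Screen on constraints: k ≥ 7.83 W/(m·K); cost ≤ 62 $/kg. Survivors: option R, option S.
In SI units:
  option R: σ_y = 1080 MPa, ρ = 8560 kg/m³
  option S: σ_y = 170.0 MPa, ρ = 1794 kg/m³
  option R: M = 126 kN·m/kg
  option S: M = 94.8 kN·m/kg
Option R ranks first.

option R, M = 126 kN·m/kg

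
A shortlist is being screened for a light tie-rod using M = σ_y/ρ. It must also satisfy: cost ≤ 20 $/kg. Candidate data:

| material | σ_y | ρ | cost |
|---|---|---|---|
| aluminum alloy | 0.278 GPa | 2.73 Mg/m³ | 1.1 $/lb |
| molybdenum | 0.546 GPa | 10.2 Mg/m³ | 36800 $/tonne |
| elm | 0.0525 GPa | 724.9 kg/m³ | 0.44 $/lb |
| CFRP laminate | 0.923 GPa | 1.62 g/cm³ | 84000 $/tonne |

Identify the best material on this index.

aluminum alloy

Screen on constraints: cost ≤ 20 $/kg. Survivors: aluminum alloy, elm.
Convert each candidate to consistent units, then evaluate M:
  aluminum alloy: σ_y = 278.0 MPa, ρ = 2730 kg/m³
  elm: σ_y = 52.50 MPa, ρ = 724.9 kg/m³
  aluminum alloy: M = 102 kN·m/kg
  elm: M = 72.4 kN·m/kg
The maximum is for aluminum alloy.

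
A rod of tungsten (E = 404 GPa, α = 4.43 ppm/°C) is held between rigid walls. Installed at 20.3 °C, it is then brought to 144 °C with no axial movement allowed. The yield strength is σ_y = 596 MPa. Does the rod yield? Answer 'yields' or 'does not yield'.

ΔT = 123.7 K. Constrained thermal stress σ = E·α·ΔT = 404.0×10³ MPa × 4.43×10⁻⁶ × 123.7 = 221 MPa (compressive).
Compare to σ_y = 596 MPa: σ < σ_y, so it does not yield.

does not yield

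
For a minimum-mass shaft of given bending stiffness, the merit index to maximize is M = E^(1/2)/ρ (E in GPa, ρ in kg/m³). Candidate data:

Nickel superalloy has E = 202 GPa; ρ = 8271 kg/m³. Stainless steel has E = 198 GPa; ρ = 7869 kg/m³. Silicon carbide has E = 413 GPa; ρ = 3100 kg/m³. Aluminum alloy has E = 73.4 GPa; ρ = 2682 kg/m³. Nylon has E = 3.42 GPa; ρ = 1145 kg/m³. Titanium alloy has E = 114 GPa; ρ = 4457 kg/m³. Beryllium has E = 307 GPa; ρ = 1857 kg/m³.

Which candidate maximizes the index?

beryllium

Computing M directly (units already consistent):
  beryllium: M = 9.44×10⁻³
  silicon carbide: M = 6.56×10⁻³
  aluminum alloy: M = 3.19×10⁻³
  titanium alloy: M = 2.40×10⁻³
  stainless steel: M = 1.79×10⁻³
  nickel superalloy: M = 1.72×10⁻³
  nylon: M = 1.62×10⁻³
Beryllium has the largest M.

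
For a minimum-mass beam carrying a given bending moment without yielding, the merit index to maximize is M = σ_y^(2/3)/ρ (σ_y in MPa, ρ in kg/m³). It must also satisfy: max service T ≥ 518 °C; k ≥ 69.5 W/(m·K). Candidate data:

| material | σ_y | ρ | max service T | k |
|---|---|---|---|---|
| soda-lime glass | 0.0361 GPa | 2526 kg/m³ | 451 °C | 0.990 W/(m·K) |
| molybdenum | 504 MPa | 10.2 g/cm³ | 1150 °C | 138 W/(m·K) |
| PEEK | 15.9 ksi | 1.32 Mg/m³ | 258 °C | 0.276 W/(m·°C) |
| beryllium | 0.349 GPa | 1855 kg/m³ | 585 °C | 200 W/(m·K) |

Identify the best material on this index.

Screen on constraints: max service T ≥ 518 °C; k ≥ 69.5 W/(m·K). Survivors: molybdenum, beryllium.
In SI units:
  molybdenum: σ_y = 504.0 MPa, ρ = 10200 kg/m³
  beryllium: σ_y = 349.0 MPa, ρ = 1855 kg/m³
  beryllium: M = 26.7×10⁻³
  molybdenum: M = 6.21×10⁻³
The maximum is for beryllium.

beryllium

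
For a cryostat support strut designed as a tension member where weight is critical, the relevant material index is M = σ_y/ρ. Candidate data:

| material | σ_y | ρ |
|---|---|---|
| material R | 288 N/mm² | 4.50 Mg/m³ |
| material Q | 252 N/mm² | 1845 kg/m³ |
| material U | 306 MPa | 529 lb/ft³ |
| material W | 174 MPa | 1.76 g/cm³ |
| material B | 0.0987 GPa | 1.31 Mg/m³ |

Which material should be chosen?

After converting to SI:
  material R: σ_y = 288.0 MPa, ρ = 4500 kg/m³
  material Q: σ_y = 252.0 MPa, ρ = 1845 kg/m³
  material U: σ_y = 306.0 MPa, ρ = 8474 kg/m³
  material W: σ_y = 174.0 MPa, ρ = 1760 kg/m³
  material B: σ_y = 98.70 MPa, ρ = 1310 kg/m³
  material Q: M = 137 kN·m/kg
  material W: M = 98.9 kN·m/kg
  material B: M = 75.3 kN·m/kg
  material R: M = 64.0 kN·m/kg
  material U: M = 36.1 kN·m/kg
Material Q ranks first.

material Q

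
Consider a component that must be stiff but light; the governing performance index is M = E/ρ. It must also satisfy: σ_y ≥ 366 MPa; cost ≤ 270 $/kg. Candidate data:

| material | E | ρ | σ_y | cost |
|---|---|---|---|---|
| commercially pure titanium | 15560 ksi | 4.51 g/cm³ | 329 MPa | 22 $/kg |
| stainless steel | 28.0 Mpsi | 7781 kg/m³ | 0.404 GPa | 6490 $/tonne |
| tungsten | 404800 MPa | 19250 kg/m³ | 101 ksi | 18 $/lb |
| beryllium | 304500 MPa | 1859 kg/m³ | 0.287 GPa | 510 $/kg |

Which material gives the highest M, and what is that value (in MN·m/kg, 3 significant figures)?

Screen on constraints: σ_y ≥ 366 MPa; cost ≤ 270 $/kg. Survivors: stainless steel, tungsten.
Normalizing units and computing the index:
  stainless steel: E = 193.1 GPa, ρ = 7781 kg/m³
  tungsten: E = 404.8 GPa, ρ = 19250 kg/m³
  stainless steel: M = 24.8 MN·m/kg
  tungsten: M = 21.0 MN·m/kg
Stainless steel ranks first.

stainless steel, M = 24.8 MN·m/kg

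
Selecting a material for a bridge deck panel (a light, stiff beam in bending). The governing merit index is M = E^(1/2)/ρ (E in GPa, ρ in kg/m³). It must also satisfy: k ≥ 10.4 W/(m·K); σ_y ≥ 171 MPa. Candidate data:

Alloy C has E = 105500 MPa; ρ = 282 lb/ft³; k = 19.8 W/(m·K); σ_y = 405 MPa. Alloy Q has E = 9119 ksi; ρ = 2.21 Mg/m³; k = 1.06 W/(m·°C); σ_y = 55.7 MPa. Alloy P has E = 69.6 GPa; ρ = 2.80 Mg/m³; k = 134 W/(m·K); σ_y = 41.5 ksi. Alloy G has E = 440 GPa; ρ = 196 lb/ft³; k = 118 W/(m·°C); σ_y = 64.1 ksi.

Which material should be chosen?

Screen on constraints: k ≥ 10.4 W/(m·K); σ_y ≥ 171 MPa. Survivors: alloy C, alloy P, alloy G.
After converting to SI:
  alloy C: E = 105.5 GPa, ρ = 4517 kg/m³
  alloy P: E = 69.60 GPa, ρ = 2800 kg/m³
  alloy G: E = 440.0 GPa, ρ = 3140 kg/m³
  alloy G: M = 6.68×10⁻³
  alloy P: M = 2.98×10⁻³
  alloy C: M = 2.27×10⁻³
Highest index: alloy G.

alloy G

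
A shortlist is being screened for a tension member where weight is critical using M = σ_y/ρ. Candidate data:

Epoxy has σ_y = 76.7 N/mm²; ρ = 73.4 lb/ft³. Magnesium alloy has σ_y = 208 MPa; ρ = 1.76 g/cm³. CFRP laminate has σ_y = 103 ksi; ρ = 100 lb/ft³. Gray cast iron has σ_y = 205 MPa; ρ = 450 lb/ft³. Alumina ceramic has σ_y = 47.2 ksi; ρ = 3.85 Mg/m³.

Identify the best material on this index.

CFRP laminate

Putting every candidate on a common basis:
  epoxy: σ_y = 76.70 MPa, ρ = 1176 kg/m³
  magnesium alloy: σ_y = 208.0 MPa, ρ = 1760 kg/m³
  CFRP laminate: σ_y = 710.2 MPa, ρ = 1602 kg/m³
  gray cast iron: σ_y = 205.0 MPa, ρ = 7208 kg/m³
  alumina ceramic: σ_y = 325.4 MPa, ρ = 3850 kg/m³
  CFRP laminate: M = 443 kN·m/kg
  magnesium alloy: M = 118 kN·m/kg
  alumina ceramic: M = 84.5 kN·m/kg
  epoxy: M = 65.2 kN·m/kg
  gray cast iron: M = 28.4 kN·m/kg
Highest index: CFRP laminate.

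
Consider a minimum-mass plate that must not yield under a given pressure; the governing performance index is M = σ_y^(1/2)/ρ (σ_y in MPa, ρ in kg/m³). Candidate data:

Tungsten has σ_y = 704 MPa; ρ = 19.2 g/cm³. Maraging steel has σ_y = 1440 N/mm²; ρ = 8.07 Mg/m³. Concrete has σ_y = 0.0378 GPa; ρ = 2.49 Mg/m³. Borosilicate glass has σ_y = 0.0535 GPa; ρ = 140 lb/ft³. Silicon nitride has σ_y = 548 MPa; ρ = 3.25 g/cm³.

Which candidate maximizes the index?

Convert each candidate to consistent units, then evaluate M:
  tungsten: σ_y = 704.0 MPa, ρ = 19200 kg/m³
  maraging steel: σ_y = 1440 MPa, ρ = 8070 kg/m³
  concrete: σ_y = 37.80 MPa, ρ = 2490 kg/m³
  borosilicate glass: σ_y = 53.50 MPa, ρ = 2243 kg/m³
  silicon nitride: σ_y = 548.0 MPa, ρ = 3250 kg/m³
  silicon nitride: M = 7.20×10⁻³
  maraging steel: M = 4.70×10⁻³
  borosilicate glass: M = 3.26×10⁻³
  concrete: M = 2.47×10⁻³
  tungsten: M = 1.38×10⁻³
The maximum is for silicon nitride.

silicon nitride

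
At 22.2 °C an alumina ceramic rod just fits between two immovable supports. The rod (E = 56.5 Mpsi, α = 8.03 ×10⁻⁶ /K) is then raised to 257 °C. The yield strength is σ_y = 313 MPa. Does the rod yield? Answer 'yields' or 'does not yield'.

E = 56.5 Mpsi = 389.6 GPa.
ΔT = 234.8 K. Constrained thermal stress σ = E·α·ΔT = 389.6×10³ MPa × 8.03×10⁻⁶ × 234.8 = 734 MPa (compressive).
Compare to σ_y = 313 MPa: σ ≥ σ_y, so it yields.

yields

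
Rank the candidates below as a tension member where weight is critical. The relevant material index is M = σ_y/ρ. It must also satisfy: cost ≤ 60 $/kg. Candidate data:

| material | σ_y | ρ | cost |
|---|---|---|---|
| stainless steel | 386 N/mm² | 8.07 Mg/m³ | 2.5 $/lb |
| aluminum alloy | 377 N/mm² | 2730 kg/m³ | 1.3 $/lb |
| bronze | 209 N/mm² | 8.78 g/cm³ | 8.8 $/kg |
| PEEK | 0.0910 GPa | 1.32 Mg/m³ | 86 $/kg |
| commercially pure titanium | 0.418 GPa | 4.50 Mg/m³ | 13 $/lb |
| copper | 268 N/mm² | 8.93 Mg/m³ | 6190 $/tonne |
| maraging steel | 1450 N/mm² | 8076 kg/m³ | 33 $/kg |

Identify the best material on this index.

Screen on constraints: cost ≤ 60 $/kg. Survivors: stainless steel, aluminum alloy, bronze, commercially pure titanium, copper, maraging steel.
After converting to SI:
  stainless steel: σ_y = 386.0 MPa, ρ = 8070 kg/m³
  aluminum alloy: σ_y = 377.0 MPa, ρ = 2730 kg/m³
  bronze: σ_y = 209.0 MPa, ρ = 8780 kg/m³
  commercially pure titanium: σ_y = 418.0 MPa, ρ = 4500 kg/m³
  copper: σ_y = 268.0 MPa, ρ = 8930 kg/m³
  maraging steel: σ_y = 1450 MPa, ρ = 8076 kg/m³
  maraging steel: M = 180 kN·m/kg
  aluminum alloy: M = 138 kN·m/kg
  commercially pure titanium: M = 92.9 kN·m/kg
  stainless steel: M = 47.8 kN·m/kg
  copper: M = 30.0 kN·m/kg
  bronze: M = 23.8 kN·m/kg
Maraging steel has the largest M.

maraging steel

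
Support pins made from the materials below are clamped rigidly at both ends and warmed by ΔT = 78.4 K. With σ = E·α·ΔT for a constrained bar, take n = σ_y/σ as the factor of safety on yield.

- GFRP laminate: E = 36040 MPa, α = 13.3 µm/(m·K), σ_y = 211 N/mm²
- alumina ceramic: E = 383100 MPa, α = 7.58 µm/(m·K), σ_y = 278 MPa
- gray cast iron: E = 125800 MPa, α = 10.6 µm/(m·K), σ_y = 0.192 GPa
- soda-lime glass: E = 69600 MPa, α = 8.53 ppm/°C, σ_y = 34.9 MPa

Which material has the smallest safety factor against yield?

soda-lime glass

Per material, after unit conversion:
  GFRP laminate: E = 36.04, α = 13.3, σ_y = 211.0 → σ = 37.6 MPa, n = 5.61
  alumina ceramic: E = 383.1, α = 7.58, σ_y = 278.0 → σ = 228 MPa, n = 1.22
  gray cast iron: E = 125.8, α = 10.6, σ_y = 192.0 → σ = 105 MPa, n = 1.84
  soda-lime glass: E = 69.60, α = 8.53, σ_y = 34.90 → σ = 46.5 MPa, n = 0.750
Smallest n: soda-lime glass with n = 0.750.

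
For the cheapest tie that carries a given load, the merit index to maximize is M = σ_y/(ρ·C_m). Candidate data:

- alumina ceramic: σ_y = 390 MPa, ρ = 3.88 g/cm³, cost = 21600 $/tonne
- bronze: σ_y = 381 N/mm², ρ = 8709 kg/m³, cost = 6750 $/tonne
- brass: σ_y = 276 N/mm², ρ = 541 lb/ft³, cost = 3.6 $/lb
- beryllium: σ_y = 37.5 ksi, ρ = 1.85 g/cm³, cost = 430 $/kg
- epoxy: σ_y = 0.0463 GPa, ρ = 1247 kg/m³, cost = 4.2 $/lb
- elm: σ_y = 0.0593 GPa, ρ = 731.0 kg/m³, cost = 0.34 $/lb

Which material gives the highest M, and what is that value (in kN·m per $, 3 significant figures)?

After converting to SI:
  alumina ceramic: σ_y = 390.0 MPa, ρ = 3880 kg/m³, cost = 21.60 $/kg
  bronze: σ_y = 381.0 MPa, ρ = 8709 kg/m³, cost = 6.750 $/kg
  brass: σ_y = 276.0 MPa, ρ = 8666 kg/m³, cost = 7.937 $/kg
  beryllium: σ_y = 258.6 MPa, ρ = 1850 kg/m³, cost = 430.0 $/kg
  epoxy: σ_y = 46.30 MPa, ρ = 1247 kg/m³, cost = 9.259 $/kg
  elm: σ_y = 59.30 MPa, ρ = 731.0 kg/m³, cost = 0.7496 $/kg
  elm: M = 108 kN·m per $
  bronze: M = 6.48 kN·m per $
  alumina ceramic: M = 4.65 kN·m per $
  brass: M = 4.01 kN·m per $
  epoxy: M = 4.01 kN·m per $
  beryllium: M = 0.325 kN·m per $
The maximum is for elm.

elm, M = 108 kN·m per $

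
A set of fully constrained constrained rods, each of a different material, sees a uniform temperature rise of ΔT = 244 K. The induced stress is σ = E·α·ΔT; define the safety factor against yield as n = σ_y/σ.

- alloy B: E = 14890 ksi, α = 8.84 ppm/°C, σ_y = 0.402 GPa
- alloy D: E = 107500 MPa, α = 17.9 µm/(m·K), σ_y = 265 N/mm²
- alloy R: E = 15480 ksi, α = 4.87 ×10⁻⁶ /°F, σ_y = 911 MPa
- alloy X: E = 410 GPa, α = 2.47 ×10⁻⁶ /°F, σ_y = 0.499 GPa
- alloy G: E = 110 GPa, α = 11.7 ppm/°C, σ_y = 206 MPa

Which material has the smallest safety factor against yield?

Converting E to GPa, α to ×10⁻⁶/K, σ_y to MPa, then σ and n for each:
  alloy B: E = 102.7, α = 8.84, σ_y = 402.0 → σ = 221 MPa, n = 1.82
  alloy D: E = 107.5, α = 17.9, σ_y = 265.0 → σ = 470 MPa, n = 0.564
  alloy R: E = 106.7, α = 8.77, σ_y = 911.0 → σ = 228 MPa, n = 3.99
  alloy X: E = 410.0, α = 4.45, σ_y = 499.0 → σ = 445 MPa, n = 1.12
  alloy G: E = 110.0, α = 11.7, σ_y = 206.0 → σ = 314 MPa, n = 0.656
Smallest n: alloy D with n = 0.564.

alloy D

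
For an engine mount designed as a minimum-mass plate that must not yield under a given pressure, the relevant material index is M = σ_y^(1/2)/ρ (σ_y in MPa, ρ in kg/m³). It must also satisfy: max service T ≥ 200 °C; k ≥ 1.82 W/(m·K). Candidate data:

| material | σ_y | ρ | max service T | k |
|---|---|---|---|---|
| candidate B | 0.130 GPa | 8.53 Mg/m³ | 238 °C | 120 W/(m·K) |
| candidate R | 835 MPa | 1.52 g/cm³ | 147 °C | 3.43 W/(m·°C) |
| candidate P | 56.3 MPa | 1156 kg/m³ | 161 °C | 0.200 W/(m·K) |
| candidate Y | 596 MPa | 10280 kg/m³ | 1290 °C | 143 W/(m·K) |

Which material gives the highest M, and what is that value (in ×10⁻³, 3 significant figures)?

candidate Y, M = 2.37×10⁻³

Screen on constraints: max service T ≥ 200 °C; k ≥ 1.82 W/(m·K). Survivors: candidate B, candidate Y.
In SI units:
  candidate B: σ_y = 130.0 MPa, ρ = 8530 kg/m³
  candidate Y: σ_y = 596.0 MPa, ρ = 10280 kg/m³
  candidate Y: M = 2.37×10⁻³
  candidate B: M = 1.34×10⁻³
Candidate Y ranks first.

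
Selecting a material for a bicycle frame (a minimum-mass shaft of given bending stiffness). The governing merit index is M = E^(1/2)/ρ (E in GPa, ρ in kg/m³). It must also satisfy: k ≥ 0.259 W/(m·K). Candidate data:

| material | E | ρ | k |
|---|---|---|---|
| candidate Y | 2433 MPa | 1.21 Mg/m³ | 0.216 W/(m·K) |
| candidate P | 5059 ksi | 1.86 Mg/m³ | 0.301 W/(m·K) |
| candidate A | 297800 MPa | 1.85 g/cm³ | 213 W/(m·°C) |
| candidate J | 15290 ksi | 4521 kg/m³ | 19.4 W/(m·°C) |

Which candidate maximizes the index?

Screen on constraints: k ≥ 0.259 W/(m·K). Survivors: candidate P, candidate A, candidate J.
Normalizing units and computing the index:
  candidate P: E = 34.88 GPa, ρ = 1860 kg/m³
  candidate A: E = 297.8 GPa, ρ = 1850 kg/m³
  candidate J: E = 105.4 GPa, ρ = 4521 kg/m³
  candidate A: M = 9.33×10⁻³
  candidate P: M = 3.18×10⁻³
  candidate J: M = 2.27×10⁻³
Highest index: candidate A.

candidate A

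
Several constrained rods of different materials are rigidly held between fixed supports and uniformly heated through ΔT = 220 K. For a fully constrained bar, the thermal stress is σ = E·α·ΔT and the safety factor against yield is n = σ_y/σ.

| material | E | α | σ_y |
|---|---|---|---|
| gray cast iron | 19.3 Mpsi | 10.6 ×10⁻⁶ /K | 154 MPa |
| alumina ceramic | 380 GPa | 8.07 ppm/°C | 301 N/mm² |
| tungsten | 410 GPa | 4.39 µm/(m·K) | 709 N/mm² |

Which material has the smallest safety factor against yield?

alumina ceramic

Converting E to GPa, α to ×10⁻⁶/K, σ_y to MPa, then σ and n for each:
  gray cast iron: E = 133.1, α = 10.6, σ_y = 154.0 → σ = 310 MPa, n = 0.496
  alumina ceramic: E = 380.0, α = 8.07, σ_y = 301.0 → σ = 675 MPa, n = 0.446
  tungsten: E = 410.0, α = 4.39, σ_y = 709.0 → σ = 396 MPa, n = 1.79
The minimum is alumina ceramic at n = 0.446.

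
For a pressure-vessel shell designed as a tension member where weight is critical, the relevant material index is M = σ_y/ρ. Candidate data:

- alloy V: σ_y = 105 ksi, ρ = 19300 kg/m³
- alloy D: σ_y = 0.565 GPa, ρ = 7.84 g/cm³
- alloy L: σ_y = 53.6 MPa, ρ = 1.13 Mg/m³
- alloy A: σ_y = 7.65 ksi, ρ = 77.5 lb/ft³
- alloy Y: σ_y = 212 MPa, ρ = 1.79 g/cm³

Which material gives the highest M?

In SI units:
  alloy V: σ_y = 723.9 MPa, ρ = 19300 kg/m³
  alloy D: σ_y = 565.0 MPa, ρ = 7840 kg/m³
  alloy L: σ_y = 53.60 MPa, ρ = 1130 kg/m³
  alloy A: σ_y = 52.74 MPa, ρ = 1241 kg/m³
  alloy Y: σ_y = 212.0 MPa, ρ = 1790 kg/m³
  alloy Y: M = 118 kN·m/kg
  alloy D: M = 72.1 kN·m/kg
  alloy L: M = 47.4 kN·m/kg
  alloy A: M = 42.5 kN·m/kg
  alloy V: M = 37.5 kN·m/kg
Alloy Y has the largest M.

alloy Y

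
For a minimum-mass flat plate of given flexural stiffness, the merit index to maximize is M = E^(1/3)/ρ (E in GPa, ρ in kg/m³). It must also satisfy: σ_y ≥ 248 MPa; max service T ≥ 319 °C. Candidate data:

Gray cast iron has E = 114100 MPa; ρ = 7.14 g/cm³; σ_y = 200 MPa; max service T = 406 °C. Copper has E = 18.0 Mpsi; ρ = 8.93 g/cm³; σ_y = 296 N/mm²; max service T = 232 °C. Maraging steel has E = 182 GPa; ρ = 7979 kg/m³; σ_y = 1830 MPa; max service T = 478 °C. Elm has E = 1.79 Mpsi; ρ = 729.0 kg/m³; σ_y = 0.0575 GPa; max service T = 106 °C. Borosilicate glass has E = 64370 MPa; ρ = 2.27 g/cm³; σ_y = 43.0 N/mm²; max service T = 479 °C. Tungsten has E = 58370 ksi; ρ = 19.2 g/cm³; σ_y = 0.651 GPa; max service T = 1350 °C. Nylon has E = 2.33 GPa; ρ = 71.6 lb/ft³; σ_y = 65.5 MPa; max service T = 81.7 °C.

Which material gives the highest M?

maraging steel

Screen on constraints: σ_y ≥ 248 MPa; max service T ≥ 319 °C. Survivors: maraging steel, tungsten.
Convert each candidate to consistent units, then evaluate M:
  maraging steel: E = 182.0 GPa, ρ = 7979 kg/m³
  tungsten: E = 402.4 GPa, ρ = 19200 kg/m³
  maraging steel: M = 0.710×10⁻³
  tungsten: M = 0.385×10⁻³
Maraging steel has the largest M.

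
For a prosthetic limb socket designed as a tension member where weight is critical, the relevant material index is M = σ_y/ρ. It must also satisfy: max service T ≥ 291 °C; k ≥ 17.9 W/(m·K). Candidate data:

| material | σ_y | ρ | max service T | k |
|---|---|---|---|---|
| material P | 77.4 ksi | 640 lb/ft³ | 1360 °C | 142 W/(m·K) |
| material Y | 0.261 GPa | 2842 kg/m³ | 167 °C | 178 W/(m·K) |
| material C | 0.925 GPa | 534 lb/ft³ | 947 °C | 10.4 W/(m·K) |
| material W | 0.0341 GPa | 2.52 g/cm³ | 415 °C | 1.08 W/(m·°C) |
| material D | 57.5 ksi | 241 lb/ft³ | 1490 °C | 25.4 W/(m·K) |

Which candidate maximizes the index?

material D

Screen on constraints: max service T ≥ 291 °C; k ≥ 17.9 W/(m·K). Survivors: material P, material D.
In SI units:
  material P: σ_y = 533.7 MPa, ρ = 10250 kg/m³
  material D: σ_y = 396.4 MPa, ρ = 3860 kg/m³
  material D: M = 103 kN·m/kg
  material P: M = 52.1 kN·m/kg
Material D has the largest M.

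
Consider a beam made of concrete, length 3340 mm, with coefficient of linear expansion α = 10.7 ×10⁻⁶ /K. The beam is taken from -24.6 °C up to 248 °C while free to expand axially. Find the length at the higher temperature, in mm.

ΔT = 248 − (-24.6) = 272.6 K.
ΔL = α·L₀·ΔT = 10.7×10⁻⁶ × 3340 mm × 272.6 K = 9.74 mm.
L = L₀ + ΔL = 3340 + 9.74 = 3349.7 mm.

3349.7 mm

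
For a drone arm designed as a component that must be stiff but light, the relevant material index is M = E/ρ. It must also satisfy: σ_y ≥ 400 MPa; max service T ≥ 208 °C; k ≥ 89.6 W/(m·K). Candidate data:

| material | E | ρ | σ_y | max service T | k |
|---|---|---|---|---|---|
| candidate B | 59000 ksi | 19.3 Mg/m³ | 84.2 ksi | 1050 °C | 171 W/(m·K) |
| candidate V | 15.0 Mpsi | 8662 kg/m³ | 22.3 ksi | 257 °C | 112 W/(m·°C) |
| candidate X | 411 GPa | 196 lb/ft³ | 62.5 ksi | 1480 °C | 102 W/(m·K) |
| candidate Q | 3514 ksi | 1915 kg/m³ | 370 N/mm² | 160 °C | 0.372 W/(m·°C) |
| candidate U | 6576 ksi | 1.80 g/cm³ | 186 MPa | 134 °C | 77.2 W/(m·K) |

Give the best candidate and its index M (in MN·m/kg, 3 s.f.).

Screen on constraints: σ_y ≥ 400 MPa; max service T ≥ 208 °C; k ≥ 89.6 W/(m·K). Survivors: candidate B, candidate X.
Convert each candidate to consistent units, then evaluate M:
  candidate B: E = 406.8 GPa, ρ = 19300 kg/m³
  candidate X: E = 411.0 GPa, ρ = 3140 kg/m³
  candidate X: M = 131 MN·m/kg
  candidate B: M = 21.1 MN·m/kg
Candidate X has the largest M.

candidate X, M = 131 MN·m/kg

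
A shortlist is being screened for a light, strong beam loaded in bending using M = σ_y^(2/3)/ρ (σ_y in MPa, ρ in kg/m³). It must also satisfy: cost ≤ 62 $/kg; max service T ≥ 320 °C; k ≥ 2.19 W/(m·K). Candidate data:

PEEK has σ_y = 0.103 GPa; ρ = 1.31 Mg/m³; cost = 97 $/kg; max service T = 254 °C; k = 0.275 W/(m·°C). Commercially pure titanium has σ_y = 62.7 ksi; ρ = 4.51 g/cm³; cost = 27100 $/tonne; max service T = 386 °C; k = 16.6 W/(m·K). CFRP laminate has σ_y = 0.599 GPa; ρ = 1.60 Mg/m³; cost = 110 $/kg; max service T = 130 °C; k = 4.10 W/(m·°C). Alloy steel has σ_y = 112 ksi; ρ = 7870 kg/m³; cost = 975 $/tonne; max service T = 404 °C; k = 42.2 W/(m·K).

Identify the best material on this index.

Screen on constraints: cost ≤ 62 $/kg; max service T ≥ 320 °C; k ≥ 2.19 W/(m·K). Survivors: commercially pure titanium, alloy steel.
Normalizing units and computing the index:
  commercially pure titanium: σ_y = 432.3 MPa, ρ = 4510 kg/m³
  alloy steel: σ_y = 772.2 MPa, ρ = 7870 kg/m³
  commercially pure titanium: M = 12.7×10⁻³
  alloy steel: M = 10.7×10⁻³
Commercially pure titanium ranks first.

commercially pure titanium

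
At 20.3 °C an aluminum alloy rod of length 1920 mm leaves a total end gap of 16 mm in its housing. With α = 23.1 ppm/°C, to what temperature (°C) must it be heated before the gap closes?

381 °C

α·L₀·ΔT = 16.0 mm ⇒ ΔT = 16.0 / (23.1×10⁻⁶ × 1920.0) = 360.8 K.
T = 20.3 + 360.8 = 381.1 °C.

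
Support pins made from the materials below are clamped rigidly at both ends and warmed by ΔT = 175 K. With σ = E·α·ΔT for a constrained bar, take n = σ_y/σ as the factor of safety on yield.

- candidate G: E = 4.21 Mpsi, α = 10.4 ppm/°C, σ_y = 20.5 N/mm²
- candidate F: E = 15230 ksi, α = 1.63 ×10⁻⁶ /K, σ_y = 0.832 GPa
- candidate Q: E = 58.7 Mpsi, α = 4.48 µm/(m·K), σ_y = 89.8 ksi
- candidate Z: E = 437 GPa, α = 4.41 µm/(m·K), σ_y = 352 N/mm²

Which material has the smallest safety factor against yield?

Converting E to GPa, α to ×10⁻⁶/K, σ_y to MPa, then σ and n for each:
  candidate G: E = 29.03, α = 10.4, σ_y = 20.50 → σ = 52.8 MPa, n = 0.388
  candidate F: E = 105.0, α = 1.63, σ_y = 832.0 → σ = 30.0 MPa, n = 27.8
  candidate Q: E = 404.7, α = 4.48, σ_y = 619.1 → σ = 317 MPa, n = 1.95
  candidate Z: E = 437.0, α = 4.41, σ_y = 352.0 → σ = 337 MPa, n = 1.04
Smallest n: candidate G with n = 0.388.

candidate G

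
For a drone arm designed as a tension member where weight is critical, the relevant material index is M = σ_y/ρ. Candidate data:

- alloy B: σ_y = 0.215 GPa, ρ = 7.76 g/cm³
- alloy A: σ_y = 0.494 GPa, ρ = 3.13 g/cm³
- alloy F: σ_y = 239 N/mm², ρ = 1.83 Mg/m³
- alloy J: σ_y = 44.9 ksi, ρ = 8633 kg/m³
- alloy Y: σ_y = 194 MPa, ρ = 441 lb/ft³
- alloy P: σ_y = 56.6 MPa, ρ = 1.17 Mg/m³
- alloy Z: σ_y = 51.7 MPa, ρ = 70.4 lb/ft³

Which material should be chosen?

Convert each candidate to consistent units, then evaluate M:
  alloy B: σ_y = 215.0 MPa, ρ = 7760 kg/m³
  alloy A: σ_y = 494.0 MPa, ρ = 3130 kg/m³
  alloy F: σ_y = 239.0 MPa, ρ = 1830 kg/m³
  alloy J: σ_y = 309.6 MPa, ρ = 8633 kg/m³
  alloy Y: σ_y = 194.0 MPa, ρ = 7064 kg/m³
  alloy P: σ_y = 56.60 MPa, ρ = 1170 kg/m³
  alloy Z: σ_y = 51.70 MPa, ρ = 1128 kg/m³
  alloy A: M = 158 kN·m/kg
  alloy F: M = 131 kN·m/kg
  alloy P: M = 48.4 kN·m/kg
  alloy Z: M = 45.8 kN·m/kg
  alloy J: M = 35.9 kN·m/kg
  alloy B: M = 27.7 kN·m/kg
  alloy Y: M = 27.5 kN·m/kg
Alloy A ranks first.

alloy A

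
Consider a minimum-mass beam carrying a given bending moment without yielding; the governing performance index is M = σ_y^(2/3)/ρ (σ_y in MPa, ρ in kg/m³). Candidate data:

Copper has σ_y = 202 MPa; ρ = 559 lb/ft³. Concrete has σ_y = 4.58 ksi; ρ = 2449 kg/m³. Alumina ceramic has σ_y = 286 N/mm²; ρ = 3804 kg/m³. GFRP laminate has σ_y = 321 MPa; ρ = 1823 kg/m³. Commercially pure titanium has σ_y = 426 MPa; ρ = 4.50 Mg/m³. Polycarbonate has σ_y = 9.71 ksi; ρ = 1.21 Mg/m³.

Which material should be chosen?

After converting to SI:
  copper: σ_y = 202.0 MPa, ρ = 8954 kg/m³
  concrete: σ_y = 31.58 MPa, ρ = 2449 kg/m³
  alumina ceramic: σ_y = 286.0 MPa, ρ = 3804 kg/m³
  GFRP laminate: σ_y = 321.0 MPa, ρ = 1823 kg/m³
  commercially pure titanium: σ_y = 426.0 MPa, ρ = 4500 kg/m³
  polycarbonate: σ_y = 66.95 MPa, ρ = 1210 kg/m³
  GFRP laminate: M = 25.7×10⁻³
  polycarbonate: M = 13.6×10⁻³
  commercially pure titanium: M = 12.6×10⁻³
  alumina ceramic: M = 11.4×10⁻³
  concrete: M = 4.08×10⁻³
  copper: M = 3.84×10⁻³
GFRP laminate has the largest M.

GFRP laminate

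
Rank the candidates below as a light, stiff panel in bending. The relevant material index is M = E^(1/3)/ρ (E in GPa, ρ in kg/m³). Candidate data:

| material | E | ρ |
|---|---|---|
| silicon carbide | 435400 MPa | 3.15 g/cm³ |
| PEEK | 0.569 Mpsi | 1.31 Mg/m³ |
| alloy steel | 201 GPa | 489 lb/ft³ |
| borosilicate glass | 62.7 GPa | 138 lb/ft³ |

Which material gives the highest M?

After converting to SI:
  silicon carbide: E = 435.4 GPa, ρ = 3150 kg/m³
  PEEK: E = 3.923 GPa, ρ = 1310 kg/m³
  alloy steel: E = 201.0 GPa, ρ = 7833 kg/m³
  borosilicate glass: E = 62.70 GPa, ρ = 2211 kg/m³
  silicon carbide: M = 2.41×10⁻³
  borosilicate glass: M = 1.80×10⁻³
  PEEK: M = 1.20×10⁻³
  alloy steel: M = 0.748×10⁻³
Silicon carbide has the largest M.

silicon carbide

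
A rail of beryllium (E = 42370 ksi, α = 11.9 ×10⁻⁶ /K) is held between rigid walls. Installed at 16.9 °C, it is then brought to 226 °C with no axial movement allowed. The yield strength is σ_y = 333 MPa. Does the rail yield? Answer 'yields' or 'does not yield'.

yields

E = 42370 ksi = 292.1 GPa.
ΔT = 209.1 K. Constrained thermal stress σ = E·α·ΔT = 292.1×10³ MPa × 11.9×10⁻⁶ × 209.1 = 727 MPa (compressive).
Compare to σ_y = 333 MPa: σ ≥ σ_y, so it yields.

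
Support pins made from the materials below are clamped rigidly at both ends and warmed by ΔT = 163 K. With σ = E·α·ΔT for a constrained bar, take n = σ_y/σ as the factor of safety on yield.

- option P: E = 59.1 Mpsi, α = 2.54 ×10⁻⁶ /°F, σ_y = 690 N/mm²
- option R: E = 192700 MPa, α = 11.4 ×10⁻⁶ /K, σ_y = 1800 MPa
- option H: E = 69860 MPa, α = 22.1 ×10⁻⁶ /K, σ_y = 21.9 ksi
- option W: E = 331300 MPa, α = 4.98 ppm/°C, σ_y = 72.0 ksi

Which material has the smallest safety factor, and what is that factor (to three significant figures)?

Converting E to GPa, α to ×10⁻⁶/K, σ_y to MPa, then σ and n for each:
  option P: E = 407.5, α = 4.57, σ_y = 690.0 → σ = 304 MPa, n = 2.27
  option R: E = 192.7, α = 11.4, σ_y = 1800 → σ = 358 MPa, n = 5.03
  option H: E = 69.86, α = 22.1, σ_y = 151.0 → σ = 252 MPa, n = 0.600
  option W: E = 331.3, α = 4.98, σ_y = 496.4 → σ = 269 MPa, n = 1.85
Option H has the lowest safety factor, n = 0.600.

option H, n = 0.600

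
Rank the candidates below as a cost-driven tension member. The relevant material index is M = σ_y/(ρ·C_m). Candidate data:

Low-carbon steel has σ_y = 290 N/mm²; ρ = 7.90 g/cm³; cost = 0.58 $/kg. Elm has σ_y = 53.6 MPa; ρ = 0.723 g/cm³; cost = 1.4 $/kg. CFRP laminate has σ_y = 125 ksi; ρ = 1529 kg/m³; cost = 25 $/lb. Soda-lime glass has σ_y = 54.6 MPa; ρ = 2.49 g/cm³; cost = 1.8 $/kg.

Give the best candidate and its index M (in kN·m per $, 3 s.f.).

low-carbon steel, M = 63.3 kN·m per $

In SI units:
  low-carbon steel: σ_y = 290.0 MPa, ρ = 7900 kg/m³, cost = 0.5800 $/kg
  elm: σ_y = 53.60 MPa, ρ = 723.0 kg/m³, cost = 1.400 $/kg
  CFRP laminate: σ_y = 861.8 MPa, ρ = 1529 kg/m³, cost = 55.11 $/kg
  soda-lime glass: σ_y = 54.60 MPa, ρ = 2490 kg/m³, cost = 1.800 $/kg
  low-carbon steel: M = 63.3 kN·m per $
  elm: M = 53.0 kN·m per $
  soda-lime glass: M = 12.2 kN·m per $
  CFRP laminate: M = 10.2 kN·m per $
Low-carbon steel ranks first.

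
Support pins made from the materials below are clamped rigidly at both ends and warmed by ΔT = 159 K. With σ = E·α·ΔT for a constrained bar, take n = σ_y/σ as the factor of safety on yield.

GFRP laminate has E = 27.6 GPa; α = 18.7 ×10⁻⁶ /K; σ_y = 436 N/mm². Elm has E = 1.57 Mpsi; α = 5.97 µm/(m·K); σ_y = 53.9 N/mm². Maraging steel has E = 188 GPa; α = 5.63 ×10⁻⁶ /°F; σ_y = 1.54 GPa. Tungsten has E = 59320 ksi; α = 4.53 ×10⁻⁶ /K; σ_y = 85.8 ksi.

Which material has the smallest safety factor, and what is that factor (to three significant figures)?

With everything in SI (GPa, ×10⁻⁶/K, MPa):
  GFRP laminate: E = 27.60, α = 18.7, σ_y = 436.0 → σ = 82.1 MPa, n = 5.31
  elm: E = 10.82, α = 5.97, σ_y = 53.90 → σ = 10.3 MPa, n = 5.25
  maraging steel: E = 188.0, α = 10.1, σ_y = 1540 → σ = 303 MPa, n = 5.08
  tungsten: E = 409.0, α = 4.53, σ_y = 591.6 → σ = 295 MPa, n = 2.01
The minimum is tungsten at n = 2.01.

tungsten, n = 2.01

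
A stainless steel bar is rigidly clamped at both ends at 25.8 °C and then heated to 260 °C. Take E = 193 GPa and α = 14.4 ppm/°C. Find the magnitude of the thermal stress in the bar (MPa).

651 MPa

ΔT = 234.2 K. Constrained thermal stress σ = E·α·ΔT = 193.0×10³ MPa × 14.4×10⁻⁶ × 234.2 = 651 MPa (compressive).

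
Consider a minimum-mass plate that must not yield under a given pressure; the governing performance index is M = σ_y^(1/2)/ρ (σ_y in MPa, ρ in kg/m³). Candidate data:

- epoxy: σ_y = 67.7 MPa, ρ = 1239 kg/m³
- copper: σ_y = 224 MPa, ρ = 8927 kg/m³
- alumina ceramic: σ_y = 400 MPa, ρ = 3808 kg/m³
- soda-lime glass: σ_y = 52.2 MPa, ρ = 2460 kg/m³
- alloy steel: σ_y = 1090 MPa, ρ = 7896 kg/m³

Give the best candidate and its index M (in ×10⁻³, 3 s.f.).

Evaluate M for each candidate:
  epoxy: M = 6.64×10⁻³
  alumina ceramic: M = 5.25×10⁻³
  alloy steel: M = 4.18×10⁻³
  soda-lime glass: M = 2.94×10⁻³
  copper: M = 1.68×10⁻³
Epoxy has the largest M.

epoxy, M = 6.64×10⁻³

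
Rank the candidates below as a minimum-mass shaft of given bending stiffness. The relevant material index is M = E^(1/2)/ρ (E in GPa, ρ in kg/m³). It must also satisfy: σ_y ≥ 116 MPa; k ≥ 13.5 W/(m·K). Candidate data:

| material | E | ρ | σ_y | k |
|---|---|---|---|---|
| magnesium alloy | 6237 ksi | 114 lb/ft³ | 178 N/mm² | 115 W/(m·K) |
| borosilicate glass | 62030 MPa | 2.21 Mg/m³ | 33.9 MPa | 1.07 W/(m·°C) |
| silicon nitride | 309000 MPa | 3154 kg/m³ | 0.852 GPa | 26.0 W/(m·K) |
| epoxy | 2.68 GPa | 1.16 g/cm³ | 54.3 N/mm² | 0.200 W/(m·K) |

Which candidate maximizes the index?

silicon nitride

Screen on constraints: σ_y ≥ 116 MPa; k ≥ 13.5 W/(m·K). Survivors: magnesium alloy, silicon nitride.
Convert each candidate to consistent units, then evaluate M:
  magnesium alloy: E = 43.00 GPa, ρ = 1826 kg/m³
  silicon nitride: E = 309.0 GPa, ρ = 3154 kg/m³
  silicon nitride: M = 5.57×10⁻³
  magnesium alloy: M = 3.59×10⁻³
The maximum is for silicon nitride.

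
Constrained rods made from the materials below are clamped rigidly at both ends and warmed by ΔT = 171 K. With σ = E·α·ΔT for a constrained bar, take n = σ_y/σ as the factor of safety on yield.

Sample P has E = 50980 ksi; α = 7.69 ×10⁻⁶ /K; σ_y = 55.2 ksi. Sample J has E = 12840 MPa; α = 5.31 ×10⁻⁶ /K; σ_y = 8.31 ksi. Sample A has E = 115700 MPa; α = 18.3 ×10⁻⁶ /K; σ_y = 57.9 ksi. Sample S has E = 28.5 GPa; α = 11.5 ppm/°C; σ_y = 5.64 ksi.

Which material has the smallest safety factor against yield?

sample S

Per material, after unit conversion:
  sample P: E = 351.5, α = 7.69, σ_y = 380.6 → σ = 462 MPa, n = 0.823
  sample J: E = 12.84, α = 5.31, σ_y = 57.30 → σ = 11.7 MPa, n = 4.91
  sample A: E = 115.7, α = 18.3, σ_y = 399.2 → σ = 362 MPa, n = 1.10
  sample S: E = 28.50, α = 11.5, σ_y = 38.89 → σ = 56.0 MPa, n = 0.694
Sample S has the lowest safety factor, n = 0.694.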